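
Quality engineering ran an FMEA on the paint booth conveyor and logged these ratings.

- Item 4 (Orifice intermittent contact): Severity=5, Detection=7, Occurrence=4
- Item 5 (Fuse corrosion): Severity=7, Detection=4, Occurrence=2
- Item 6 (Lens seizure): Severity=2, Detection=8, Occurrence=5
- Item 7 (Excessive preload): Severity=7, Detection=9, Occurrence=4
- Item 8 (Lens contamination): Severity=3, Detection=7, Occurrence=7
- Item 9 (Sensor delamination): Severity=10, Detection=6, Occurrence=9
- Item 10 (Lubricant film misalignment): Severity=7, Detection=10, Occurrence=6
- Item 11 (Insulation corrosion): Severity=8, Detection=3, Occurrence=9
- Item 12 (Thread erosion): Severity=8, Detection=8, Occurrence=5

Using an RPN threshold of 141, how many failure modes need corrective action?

6

RPN = Severity × Occurrence × Detection:
  Item 4: 5 × 4 × 7 = 140
  Item 5: 7 × 2 × 4 = 56
  Item 6: 2 × 5 × 8 = 80
  Item 7: 7 × 4 × 9 = 252
  Item 8: 3 × 7 × 7 = 147
  Item 9: 10 × 9 × 6 = 540
  Item 10: 7 × 6 × 10 = 420
  Item 11: 8 × 9 × 3 = 216
  Item 12: 8 × 5 × 8 = 320
Modes with RPN ≥ 141: Item 7 (252), Item 8 (147), Item 9 (540), Item 10 (420), Item 11 (216), Item 12 (320) → 6.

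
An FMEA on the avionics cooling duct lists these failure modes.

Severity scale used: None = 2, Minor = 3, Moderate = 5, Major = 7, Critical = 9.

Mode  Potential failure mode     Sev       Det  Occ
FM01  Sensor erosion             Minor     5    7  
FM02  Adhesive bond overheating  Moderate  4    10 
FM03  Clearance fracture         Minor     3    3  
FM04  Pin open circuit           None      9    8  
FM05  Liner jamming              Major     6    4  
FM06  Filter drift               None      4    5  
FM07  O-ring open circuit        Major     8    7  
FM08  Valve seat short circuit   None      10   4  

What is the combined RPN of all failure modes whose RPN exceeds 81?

RPN = Severity × Occurrence × Detection:
  FM01: 3 × 7 × 5 = 105
  FM02: 5 × 10 × 4 = 200
  FM03: 3 × 3 × 3 = 27
  FM04: 2 × 8 × 9 = 144
  FM05: 7 × 4 × 6 = 168
  FM06: 2 × 5 × 4 = 40
  FM07: 7 × 7 × 8 = 392
  FM08: 2 × 4 × 10 = 80
RPN > 81: FM01 (105), FM02 (200), FM04 (144), FM05 (168), FM07 (392).
Sum: 105 + 200 + 144 + 168 + 392 = 1009.

1009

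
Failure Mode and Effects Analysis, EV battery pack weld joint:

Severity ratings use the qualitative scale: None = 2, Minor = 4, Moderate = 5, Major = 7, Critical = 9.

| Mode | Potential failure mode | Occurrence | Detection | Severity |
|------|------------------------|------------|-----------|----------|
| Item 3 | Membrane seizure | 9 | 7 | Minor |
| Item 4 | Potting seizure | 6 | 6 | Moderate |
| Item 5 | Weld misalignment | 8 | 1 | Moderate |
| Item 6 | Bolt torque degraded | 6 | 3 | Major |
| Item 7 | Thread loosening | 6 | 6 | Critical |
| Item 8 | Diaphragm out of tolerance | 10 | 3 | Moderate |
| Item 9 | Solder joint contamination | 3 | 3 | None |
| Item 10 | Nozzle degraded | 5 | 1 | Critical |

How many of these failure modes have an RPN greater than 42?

6

RPN = Severity × Occurrence × Detection:
  Item 3: 4 × 9 × 7 = 252
  Item 4: 5 × 6 × 6 = 180
  Item 5: 5 × 8 × 1 = 40
  Item 6: 7 × 6 × 3 = 126
  Item 7: 9 × 6 × 6 = 324
  Item 8: 5 × 10 × 3 = 150
  Item 9: 2 × 3 × 3 = 18
  Item 10: 9 × 5 × 1 = 45
Modes with RPN > 42: Item 3 (252), Item 4 (180), Item 6 (126), Item 7 (324), Item 8 (150), Item 10 (45) → 6.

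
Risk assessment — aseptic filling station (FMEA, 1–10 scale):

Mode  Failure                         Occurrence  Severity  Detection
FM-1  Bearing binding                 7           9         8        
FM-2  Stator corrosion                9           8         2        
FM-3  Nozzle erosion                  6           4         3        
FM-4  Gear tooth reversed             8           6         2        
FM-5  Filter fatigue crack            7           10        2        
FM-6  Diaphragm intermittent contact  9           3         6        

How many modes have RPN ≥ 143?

3

RPN = Severity × Occurrence × Detection:
  FM-1: 9 × 7 × 8 = 504
  FM-2: 8 × 9 × 2 = 144
  FM-3: 4 × 6 × 3 = 72
  FM-4: 6 × 8 × 2 = 96
  FM-5: 10 × 7 × 2 = 140
  FM-6: 3 × 9 × 6 = 162
Modes with RPN ≥ 143: FM-1 (504), FM-2 (144), FM-6 (162) → 3.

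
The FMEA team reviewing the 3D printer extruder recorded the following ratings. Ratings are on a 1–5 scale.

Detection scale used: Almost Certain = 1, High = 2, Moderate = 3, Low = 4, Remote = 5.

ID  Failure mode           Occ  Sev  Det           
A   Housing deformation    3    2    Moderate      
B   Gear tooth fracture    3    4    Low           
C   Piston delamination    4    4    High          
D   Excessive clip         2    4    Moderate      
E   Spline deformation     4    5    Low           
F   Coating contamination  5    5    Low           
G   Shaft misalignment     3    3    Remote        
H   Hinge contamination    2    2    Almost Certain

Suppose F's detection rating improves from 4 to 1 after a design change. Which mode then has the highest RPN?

RPN = Severity × Occurrence × Detection:
  A: 2 × 3 × 3 = 18
  B: 4 × 3 × 4 = 48
  C: 4 × 4 × 2 = 32
  D: 4 × 2 × 3 = 24
  E: 5 × 4 × 4 = 80
  F: 5 × 5 × 4 = 100
  G: 3 × 3 × 5 = 45
  H: 2 × 2 × 1 = 4
After action: F → 5 × 5 × 1 = 25.
Revised RPNs: E=80, B=48, G=45, C=32, F=25, D=24, A=18, H=4.
Highest is now E (80).

E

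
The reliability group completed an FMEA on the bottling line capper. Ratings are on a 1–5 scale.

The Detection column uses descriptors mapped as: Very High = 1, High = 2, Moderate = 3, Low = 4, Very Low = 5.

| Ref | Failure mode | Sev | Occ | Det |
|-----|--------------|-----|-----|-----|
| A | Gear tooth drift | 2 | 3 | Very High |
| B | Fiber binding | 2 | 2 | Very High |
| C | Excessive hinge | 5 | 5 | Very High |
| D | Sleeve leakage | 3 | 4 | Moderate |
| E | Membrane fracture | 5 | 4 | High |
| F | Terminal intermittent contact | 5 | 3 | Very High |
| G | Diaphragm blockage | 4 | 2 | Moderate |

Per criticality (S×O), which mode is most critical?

Criticality = Severity × Occurrence:
  A: 2 × 3 = 6
  B: 2 × 2 = 4
  C: 5 × 5 = 25
  D: 3 × 4 = 12
  E: 5 × 4 = 20
  F: 5 × 3 = 15
  G: 4 × 2 = 8
Highest criticality is 25 → C.

C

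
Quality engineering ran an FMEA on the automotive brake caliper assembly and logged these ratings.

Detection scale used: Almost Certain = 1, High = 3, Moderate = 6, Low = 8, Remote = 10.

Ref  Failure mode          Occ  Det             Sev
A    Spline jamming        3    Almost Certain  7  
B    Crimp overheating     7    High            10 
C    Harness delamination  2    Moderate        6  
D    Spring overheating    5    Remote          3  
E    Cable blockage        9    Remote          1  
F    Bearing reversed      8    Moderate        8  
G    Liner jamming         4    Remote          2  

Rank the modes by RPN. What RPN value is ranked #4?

RPN = Severity × Occurrence × Detection:
  A: 7 × 3 × 1 = 21
  B: 10 × 7 × 3 = 210
  C: 6 × 2 × 6 = 72
  D: 3 × 5 × 10 = 150
  E: 1 × 9 × 10 = 90
  F: 8 × 8 × 6 = 384
  G: 2 × 4 × 10 = 80
Sorted descending: 384, 210, 150, 90, 80, 72, 21.
The fourth-highest RPN is 90 (E).

90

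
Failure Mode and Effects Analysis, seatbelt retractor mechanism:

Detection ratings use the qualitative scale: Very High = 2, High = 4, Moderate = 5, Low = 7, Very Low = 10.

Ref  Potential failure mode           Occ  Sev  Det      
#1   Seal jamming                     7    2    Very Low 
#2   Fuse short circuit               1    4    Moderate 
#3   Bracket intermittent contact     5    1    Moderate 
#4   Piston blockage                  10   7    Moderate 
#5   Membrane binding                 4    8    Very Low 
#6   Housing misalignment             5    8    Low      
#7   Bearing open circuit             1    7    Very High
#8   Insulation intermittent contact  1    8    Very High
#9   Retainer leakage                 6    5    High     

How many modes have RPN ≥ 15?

RPN = Severity × Occurrence × Detection:
  #1: 2 × 7 × 10 = 140
  #2: 4 × 1 × 5 = 20
  #3: 1 × 5 × 5 = 25
  #4: 7 × 10 × 5 = 350
  #5: 8 × 4 × 10 = 320
  #6: 8 × 5 × 7 = 280
  #7: 7 × 1 × 2 = 14
  #8: 8 × 1 × 2 = 16
  #9: 5 × 6 × 4 = 120
Modes with RPN ≥ 15: #1 (140), #2 (20), #3 (25), #4 (350), #5 (320), #6 (280), #8 (16), #9 (120) → 8.

8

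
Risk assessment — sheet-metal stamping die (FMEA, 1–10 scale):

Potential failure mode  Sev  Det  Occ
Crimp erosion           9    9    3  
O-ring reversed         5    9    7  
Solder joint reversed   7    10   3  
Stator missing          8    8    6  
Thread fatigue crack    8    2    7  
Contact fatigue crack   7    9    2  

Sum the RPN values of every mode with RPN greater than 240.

RPN = Severity × Occurrence × Detection:
  Crimp erosion: 9 × 3 × 9 = 243
  O-ring reversed: 5 × 7 × 9 = 315
  Solder joint reversed: 7 × 3 × 10 = 210
  Stator missing: 8 × 6 × 8 = 384
  Thread fatigue crack: 8 × 7 × 2 = 112
  Contact fatigue crack: 7 × 2 × 9 = 126
RPN > 240: Crimp erosion (243), O-ring reversed (315), Stator missing (384).
Sum: 243 + 315 + 384 = 942.

942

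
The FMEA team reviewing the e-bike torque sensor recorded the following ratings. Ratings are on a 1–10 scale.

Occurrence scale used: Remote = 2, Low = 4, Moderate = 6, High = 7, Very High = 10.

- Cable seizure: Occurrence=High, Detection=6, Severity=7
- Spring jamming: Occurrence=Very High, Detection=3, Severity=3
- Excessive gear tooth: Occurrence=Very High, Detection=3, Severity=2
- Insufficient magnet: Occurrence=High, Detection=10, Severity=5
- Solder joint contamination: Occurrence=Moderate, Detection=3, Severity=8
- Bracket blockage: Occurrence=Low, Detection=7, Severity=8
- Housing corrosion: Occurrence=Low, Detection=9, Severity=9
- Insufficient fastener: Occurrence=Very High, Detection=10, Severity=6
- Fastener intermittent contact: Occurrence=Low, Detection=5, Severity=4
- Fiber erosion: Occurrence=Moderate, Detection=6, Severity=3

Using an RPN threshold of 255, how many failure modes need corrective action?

4

RPN = Severity × Occurrence × Detection:
  Cable seizure: 7 × 7 × 6 = 294
  Spring jamming: 3 × 10 × 3 = 90
  Excessive gear tooth: 2 × 10 × 3 = 60
  Insufficient magnet: 5 × 7 × 10 = 350
  Solder joint contamination: 8 × 6 × 3 = 144
  Bracket blockage: 8 × 4 × 7 = 224
  Housing corrosion: 9 × 4 × 9 = 324
  Insufficient fastener: 6 × 10 × 10 = 600
  Fastener intermittent contact: 4 × 4 × 5 = 80
  Fiber erosion: 3 × 6 × 6 = 108
Modes with RPN ≥ 255: Cable seizure (294), Insufficient magnet (350), Housing corrosion (324), Insufficient fastener (600) → 4.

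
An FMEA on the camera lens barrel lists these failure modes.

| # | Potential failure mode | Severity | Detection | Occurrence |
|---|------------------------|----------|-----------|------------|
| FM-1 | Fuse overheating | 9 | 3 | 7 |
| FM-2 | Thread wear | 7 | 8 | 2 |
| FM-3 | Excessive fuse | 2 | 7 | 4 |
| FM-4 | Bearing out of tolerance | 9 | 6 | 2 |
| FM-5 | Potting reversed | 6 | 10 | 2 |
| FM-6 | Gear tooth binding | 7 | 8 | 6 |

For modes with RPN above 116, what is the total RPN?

645

RPN = Severity × Occurrence × Detection:
  FM-1: 9 × 7 × 3 = 189
  FM-2: 7 × 2 × 8 = 112
  FM-3: 2 × 4 × 7 = 56
  FM-4: 9 × 2 × 6 = 108
  FM-5: 6 × 2 × 10 = 120
  FM-6: 7 × 6 × 8 = 336
RPN > 116: FM-1 (189), FM-5 (120), FM-6 (336).
Sum: 189 + 120 + 336 = 645.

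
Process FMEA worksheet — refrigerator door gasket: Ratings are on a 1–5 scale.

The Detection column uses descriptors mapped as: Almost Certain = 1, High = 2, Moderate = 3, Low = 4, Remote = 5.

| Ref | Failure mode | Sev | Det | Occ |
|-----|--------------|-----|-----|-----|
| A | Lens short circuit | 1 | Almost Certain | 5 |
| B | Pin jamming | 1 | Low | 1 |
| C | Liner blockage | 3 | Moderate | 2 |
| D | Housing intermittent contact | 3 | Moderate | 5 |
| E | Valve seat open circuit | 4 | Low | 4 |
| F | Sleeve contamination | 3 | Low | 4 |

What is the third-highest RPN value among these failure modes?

45

RPN = Severity × Occurrence × Detection:
  A: 1 × 5 × 1 = 5
  B: 1 × 1 × 4 = 4
  C: 3 × 2 × 3 = 18
  D: 3 × 5 × 3 = 45
  E: 4 × 4 × 4 = 64
  F: 3 × 4 × 4 = 48
Sorted descending: 64, 48, 45, 18, 5, 4.
The third-highest RPN is 45 (D).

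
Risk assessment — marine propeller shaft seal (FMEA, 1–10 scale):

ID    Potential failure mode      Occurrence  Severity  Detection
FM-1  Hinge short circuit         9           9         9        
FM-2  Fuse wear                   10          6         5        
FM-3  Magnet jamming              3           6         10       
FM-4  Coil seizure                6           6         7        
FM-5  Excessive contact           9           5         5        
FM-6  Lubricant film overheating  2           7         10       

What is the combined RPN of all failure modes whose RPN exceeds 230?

RPN = Severity × Occurrence × Detection:
  FM-1: 9 × 9 × 9 = 729
  FM-2: 6 × 10 × 5 = 300
  FM-3: 6 × 3 × 10 = 180
  FM-4: 6 × 6 × 7 = 252
  FM-5: 5 × 9 × 5 = 225
  FM-6: 7 × 2 × 10 = 140
RPN > 230: FM-1 (729), FM-2 (300), FM-4 (252).
Sum: 729 + 300 + 252 = 1281.

1281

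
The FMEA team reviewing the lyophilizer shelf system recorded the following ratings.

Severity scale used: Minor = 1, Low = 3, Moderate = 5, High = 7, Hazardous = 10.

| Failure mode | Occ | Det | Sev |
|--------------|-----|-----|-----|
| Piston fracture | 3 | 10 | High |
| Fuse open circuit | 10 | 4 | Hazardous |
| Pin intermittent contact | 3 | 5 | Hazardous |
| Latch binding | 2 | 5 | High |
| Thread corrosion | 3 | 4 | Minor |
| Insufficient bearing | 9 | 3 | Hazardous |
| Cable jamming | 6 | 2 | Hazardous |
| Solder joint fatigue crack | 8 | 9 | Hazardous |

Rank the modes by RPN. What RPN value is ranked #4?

210

RPN = Severity × Occurrence × Detection:
  Piston fracture: 7 × 3 × 10 = 210
  Fuse open circuit: 10 × 10 × 4 = 400
  Pin intermittent contact: 10 × 3 × 5 = 150
  Latch binding: 7 × 2 × 5 = 70
  Thread corrosion: 1 × 3 × 4 = 12
  Insufficient bearing: 10 × 9 × 3 = 270
  Cable jamming: 10 × 6 × 2 = 120
  Solder joint fatigue crack: 10 × 8 × 9 = 720
Sorted descending: 720, 400, 270, 210, 150, 120, 70, 12.
The fourth-highest RPN is 210 (Piston fracture).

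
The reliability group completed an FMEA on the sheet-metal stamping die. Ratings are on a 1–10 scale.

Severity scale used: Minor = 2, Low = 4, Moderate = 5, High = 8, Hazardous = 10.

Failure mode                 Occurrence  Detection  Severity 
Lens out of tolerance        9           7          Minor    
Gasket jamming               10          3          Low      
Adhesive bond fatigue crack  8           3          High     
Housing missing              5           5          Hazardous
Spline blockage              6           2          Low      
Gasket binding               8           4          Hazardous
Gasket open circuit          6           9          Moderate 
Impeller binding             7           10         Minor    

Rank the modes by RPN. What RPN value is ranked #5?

140

RPN = Severity × Occurrence × Detection:
  Lens out of tolerance: 2 × 9 × 7 = 126
  Gasket jamming: 4 × 10 × 3 = 120
  Adhesive bond fatigue crack: 8 × 8 × 3 = 192
  Housing missing: 10 × 5 × 5 = 250
  Spline blockage: 4 × 6 × 2 = 48
  Gasket binding: 10 × 8 × 4 = 320
  Gasket open circuit: 5 × 6 × 9 = 270
  Impeller binding: 2 × 7 × 10 = 140
Sorted descending: 320, 270, 250, 192, 140, 126, 120, 48.
The fifth-highest RPN is 140 (Impeller binding).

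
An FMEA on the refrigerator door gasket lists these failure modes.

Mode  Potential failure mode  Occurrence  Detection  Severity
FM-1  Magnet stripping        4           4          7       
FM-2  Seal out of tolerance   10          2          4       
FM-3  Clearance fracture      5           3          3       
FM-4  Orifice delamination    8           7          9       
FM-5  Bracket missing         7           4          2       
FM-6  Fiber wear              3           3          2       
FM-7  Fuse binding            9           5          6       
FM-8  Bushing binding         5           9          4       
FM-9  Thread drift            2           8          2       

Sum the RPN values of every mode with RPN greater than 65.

RPN = Severity × Occurrence × Detection:
  FM-1: 7 × 4 × 4 = 112
  FM-2: 4 × 10 × 2 = 80
  FM-3: 3 × 5 × 3 = 45
  FM-4: 9 × 8 × 7 = 504
  FM-5: 2 × 7 × 4 = 56
  FM-6: 2 × 3 × 3 = 18
  FM-7: 6 × 9 × 5 = 270
  FM-8: 4 × 5 × 9 = 180
  FM-9: 2 × 2 × 8 = 32
RPN > 65: FM-1 (112), FM-2 (80), FM-4 (504), FM-7 (270), FM-8 (180).
Sum: 112 + 80 + 504 + 270 + 180 = 1146.

1146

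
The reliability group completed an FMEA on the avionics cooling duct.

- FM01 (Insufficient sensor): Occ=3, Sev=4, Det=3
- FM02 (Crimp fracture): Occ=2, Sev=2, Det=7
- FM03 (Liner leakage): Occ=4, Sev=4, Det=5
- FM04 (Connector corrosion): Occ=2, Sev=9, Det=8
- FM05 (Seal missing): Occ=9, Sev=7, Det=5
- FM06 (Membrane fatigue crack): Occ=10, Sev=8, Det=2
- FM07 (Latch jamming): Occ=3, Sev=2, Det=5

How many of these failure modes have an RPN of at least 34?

5

RPN = Severity × Occurrence × Detection:
  FM01: 4 × 3 × 3 = 36
  FM02: 2 × 2 × 7 = 28
  FM03: 4 × 4 × 5 = 80
  FM04: 9 × 2 × 8 = 144
  FM05: 7 × 9 × 5 = 315
  FM06: 8 × 10 × 2 = 160
  FM07: 2 × 3 × 5 = 30
Modes with RPN ≥ 34: FM01 (36), FM03 (80), FM04 (144), FM05 (315), FM06 (160) → 5.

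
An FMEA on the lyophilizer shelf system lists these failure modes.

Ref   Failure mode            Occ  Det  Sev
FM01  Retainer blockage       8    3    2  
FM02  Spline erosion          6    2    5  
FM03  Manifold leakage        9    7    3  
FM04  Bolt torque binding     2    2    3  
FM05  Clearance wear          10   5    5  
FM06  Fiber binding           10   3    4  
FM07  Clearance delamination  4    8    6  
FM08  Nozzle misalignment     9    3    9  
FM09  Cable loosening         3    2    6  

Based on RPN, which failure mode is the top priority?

RPN = Severity × Occurrence × Detection:
  FM01: 2 × 8 × 3 = 48
  FM02: 5 × 6 × 2 = 60
  FM03: 3 × 9 × 7 = 189
  FM04: 3 × 2 × 2 = 12
  FM05: 5 × 10 × 5 = 250
  FM06: 4 × 10 × 3 = 120
  FM07: 6 × 4 × 8 = 192
  FM08: 9 × 9 × 3 = 243
  FM09: 6 × 3 × 2 = 36
Highest RPN is 250 → FM05.

FM05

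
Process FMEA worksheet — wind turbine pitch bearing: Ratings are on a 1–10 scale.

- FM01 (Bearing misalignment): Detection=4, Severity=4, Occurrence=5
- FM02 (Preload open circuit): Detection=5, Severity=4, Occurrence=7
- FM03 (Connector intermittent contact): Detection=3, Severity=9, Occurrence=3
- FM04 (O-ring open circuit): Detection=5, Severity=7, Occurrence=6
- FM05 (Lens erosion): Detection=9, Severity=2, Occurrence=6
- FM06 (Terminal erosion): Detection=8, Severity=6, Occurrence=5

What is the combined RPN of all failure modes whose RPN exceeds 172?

450

RPN = Severity × Occurrence × Detection:
  FM01: 4 × 5 × 4 = 80
  FM02: 4 × 7 × 5 = 140
  FM03: 9 × 3 × 3 = 81
  FM04: 7 × 6 × 5 = 210
  FM05: 2 × 6 × 9 = 108
  FM06: 6 × 5 × 8 = 240
RPN > 172: FM04 (210), FM06 (240).
Sum: 210 + 240 = 450.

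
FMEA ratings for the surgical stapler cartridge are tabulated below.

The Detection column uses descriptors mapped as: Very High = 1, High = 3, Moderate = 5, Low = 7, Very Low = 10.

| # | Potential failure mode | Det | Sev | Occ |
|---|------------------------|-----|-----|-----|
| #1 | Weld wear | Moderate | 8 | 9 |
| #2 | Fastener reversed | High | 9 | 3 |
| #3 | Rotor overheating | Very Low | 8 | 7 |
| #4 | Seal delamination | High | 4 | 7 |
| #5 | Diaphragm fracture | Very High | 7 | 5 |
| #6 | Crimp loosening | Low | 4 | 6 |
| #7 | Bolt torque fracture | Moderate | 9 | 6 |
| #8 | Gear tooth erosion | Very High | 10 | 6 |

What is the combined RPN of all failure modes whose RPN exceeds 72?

RPN = Severity × Occurrence × Detection:
  #1: 8 × 9 × 5 = 360
  #2: 9 × 3 × 3 = 81
  #3: 8 × 7 × 10 = 560
  #4: 4 × 7 × 3 = 84
  #5: 7 × 5 × 1 = 35
  #6: 4 × 6 × 7 = 168
  #7: 9 × 6 × 5 = 270
  #8: 10 × 6 × 1 = 60
RPN > 72: #1 (360), #2 (81), #3 (560), #4 (84), #6 (168), #7 (270).
Sum: 360 + 81 + 560 + 84 + 168 + 270 = 1523.

1523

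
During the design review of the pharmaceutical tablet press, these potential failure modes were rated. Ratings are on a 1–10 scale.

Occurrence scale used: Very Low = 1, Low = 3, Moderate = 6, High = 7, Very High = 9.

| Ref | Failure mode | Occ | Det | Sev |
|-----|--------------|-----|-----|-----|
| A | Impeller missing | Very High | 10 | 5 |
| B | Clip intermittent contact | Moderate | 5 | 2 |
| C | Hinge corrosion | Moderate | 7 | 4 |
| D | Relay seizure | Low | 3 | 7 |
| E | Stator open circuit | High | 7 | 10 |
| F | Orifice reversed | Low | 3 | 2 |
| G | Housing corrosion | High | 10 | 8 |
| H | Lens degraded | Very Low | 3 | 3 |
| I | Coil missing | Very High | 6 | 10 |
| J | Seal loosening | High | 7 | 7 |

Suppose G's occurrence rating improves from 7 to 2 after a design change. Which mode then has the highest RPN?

RPN = Severity × Occurrence × Detection:
  A: 5 × 9 × 10 = 450
  B: 2 × 6 × 5 = 60
  C: 4 × 6 × 7 = 168
  D: 7 × 3 × 3 = 63
  E: 10 × 7 × 7 = 490
  F: 2 × 3 × 3 = 18
  G: 8 × 7 × 10 = 560
  H: 3 × 1 × 3 = 9
  I: 10 × 9 × 6 = 540
  J: 7 × 7 × 7 = 343
After action: G → 8 × 2 × 10 = 160.
Revised RPNs: I=540, E=490, A=450, J=343, C=168, G=160, D=63, B=60, F=18, H=9.
Highest is now I (540).

I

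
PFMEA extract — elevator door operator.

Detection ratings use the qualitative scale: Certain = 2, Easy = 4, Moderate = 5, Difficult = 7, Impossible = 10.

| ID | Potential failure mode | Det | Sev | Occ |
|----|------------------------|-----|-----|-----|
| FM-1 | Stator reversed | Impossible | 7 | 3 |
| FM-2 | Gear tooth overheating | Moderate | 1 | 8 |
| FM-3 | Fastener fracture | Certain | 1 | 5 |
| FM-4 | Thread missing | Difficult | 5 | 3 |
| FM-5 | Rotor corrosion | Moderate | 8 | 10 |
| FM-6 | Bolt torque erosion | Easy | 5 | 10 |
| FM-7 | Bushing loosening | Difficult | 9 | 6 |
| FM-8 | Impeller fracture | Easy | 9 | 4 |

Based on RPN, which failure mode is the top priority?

RPN = Severity × Occurrence × Detection:
  FM-1: 7 × 3 × 10 = 210
  FM-2: 1 × 8 × 5 = 40
  FM-3: 1 × 5 × 2 = 10
  FM-4: 5 × 3 × 7 = 105
  FM-5: 8 × 10 × 5 = 400
  FM-6: 5 × 10 × 4 = 200
  FM-7: 9 × 6 × 7 = 378
  FM-8: 9 × 4 × 4 = 144
Highest RPN is 400 → FM-5.

FM-5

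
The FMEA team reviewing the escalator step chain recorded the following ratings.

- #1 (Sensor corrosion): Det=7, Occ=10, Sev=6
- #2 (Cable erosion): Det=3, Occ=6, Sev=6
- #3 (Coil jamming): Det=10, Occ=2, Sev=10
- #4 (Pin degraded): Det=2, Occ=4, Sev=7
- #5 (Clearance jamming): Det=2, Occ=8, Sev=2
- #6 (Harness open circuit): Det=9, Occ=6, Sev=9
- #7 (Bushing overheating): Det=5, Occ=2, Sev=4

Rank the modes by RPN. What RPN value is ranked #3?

RPN = Severity × Occurrence × Detection:
  #1: 6 × 10 × 7 = 420
  #2: 6 × 6 × 3 = 108
  #3: 10 × 2 × 10 = 200
  #4: 7 × 4 × 2 = 56
  #5: 2 × 8 × 2 = 32
  #6: 9 × 6 × 9 = 486
  #7: 4 × 2 × 5 = 40
Sorted descending: 486, 420, 200, 108, 56, 40, 32.
The third-highest RPN is 200 (#3).

200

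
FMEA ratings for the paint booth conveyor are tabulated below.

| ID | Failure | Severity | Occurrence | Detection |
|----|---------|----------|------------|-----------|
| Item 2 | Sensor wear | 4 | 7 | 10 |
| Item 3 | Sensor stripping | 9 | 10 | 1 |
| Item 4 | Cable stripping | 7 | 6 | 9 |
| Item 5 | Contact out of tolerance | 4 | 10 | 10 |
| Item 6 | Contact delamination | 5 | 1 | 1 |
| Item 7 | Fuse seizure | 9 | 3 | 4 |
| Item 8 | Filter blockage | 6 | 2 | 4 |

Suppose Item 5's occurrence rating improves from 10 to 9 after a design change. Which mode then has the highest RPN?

Item 4

RPN = Severity × Occurrence × Detection:
  Item 2: 4 × 7 × 10 = 280
  Item 3: 9 × 10 × 1 = 90
  Item 4: 7 × 6 × 9 = 378
  Item 5: 4 × 10 × 10 = 400
  Item 6: 5 × 1 × 1 = 5
  Item 7: 9 × 3 × 4 = 108
  Item 8: 6 × 2 × 4 = 48
After action: Item 5 → 4 × 9 × 10 = 360.
Revised RPNs: Item 4=378, Item 5=360, Item 2=280, Item 7=108, Item 3=90, Item 8=48, Item 6=5.
Highest is now Item 4 (378).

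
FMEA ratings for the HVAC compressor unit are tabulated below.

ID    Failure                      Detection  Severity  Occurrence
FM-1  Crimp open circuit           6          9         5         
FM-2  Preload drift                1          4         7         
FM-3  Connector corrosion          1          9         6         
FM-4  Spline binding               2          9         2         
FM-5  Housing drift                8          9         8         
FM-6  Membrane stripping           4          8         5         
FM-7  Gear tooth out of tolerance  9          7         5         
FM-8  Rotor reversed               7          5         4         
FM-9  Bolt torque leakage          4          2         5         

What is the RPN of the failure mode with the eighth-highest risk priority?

RPN = Severity × Occurrence × Detection:
  FM-1: 9 × 5 × 6 = 270
  FM-2: 4 × 7 × 1 = 28
  FM-3: 9 × 6 × 1 = 54
  FM-4: 9 × 2 × 2 = 36
  FM-5: 9 × 8 × 8 = 576
  FM-6: 8 × 5 × 4 = 160
  FM-7: 7 × 5 × 9 = 315
  FM-8: 5 × 4 × 7 = 140
  FM-9: 2 × 5 × 4 = 40
Sorted descending: 576, 315, 270, 160, 140, 54, 40, 36, 28.
The eighth-highest RPN is 36 (FM-4).

36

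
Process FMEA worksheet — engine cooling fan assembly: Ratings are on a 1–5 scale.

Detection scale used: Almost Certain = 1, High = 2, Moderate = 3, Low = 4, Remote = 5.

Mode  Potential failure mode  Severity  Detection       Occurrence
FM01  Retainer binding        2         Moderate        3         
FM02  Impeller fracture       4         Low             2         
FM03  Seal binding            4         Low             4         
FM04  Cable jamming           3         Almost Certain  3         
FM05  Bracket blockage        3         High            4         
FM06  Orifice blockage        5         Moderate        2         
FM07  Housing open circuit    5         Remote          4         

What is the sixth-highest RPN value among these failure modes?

18

RPN = Severity × Occurrence × Detection:
  FM01: 2 × 3 × 3 = 18
  FM02: 4 × 2 × 4 = 32
  FM03: 4 × 4 × 4 = 64
  FM04: 3 × 3 × 1 = 9
  FM05: 3 × 4 × 2 = 24
  FM06: 5 × 2 × 3 = 30
  FM07: 5 × 4 × 5 = 100
Sorted descending: 100, 64, 32, 30, 24, 18, 9.
The sixth-highest RPN is 18 (FM01).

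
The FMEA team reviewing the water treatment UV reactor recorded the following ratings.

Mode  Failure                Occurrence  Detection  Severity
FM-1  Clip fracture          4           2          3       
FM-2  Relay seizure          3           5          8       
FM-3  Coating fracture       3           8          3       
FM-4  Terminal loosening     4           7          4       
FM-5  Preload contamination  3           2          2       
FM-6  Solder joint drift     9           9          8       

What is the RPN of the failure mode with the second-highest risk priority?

120

RPN = Severity × Occurrence × Detection:
  FM-1: 3 × 4 × 2 = 24
  FM-2: 8 × 3 × 5 = 120
  FM-3: 3 × 3 × 8 = 72
  FM-4: 4 × 4 × 7 = 112
  FM-5: 2 × 3 × 2 = 12
  FM-6: 8 × 9 × 9 = 648
Sorted descending: 648, 120, 112, 72, 24, 12.
The second-highest RPN is 120 (FM-2).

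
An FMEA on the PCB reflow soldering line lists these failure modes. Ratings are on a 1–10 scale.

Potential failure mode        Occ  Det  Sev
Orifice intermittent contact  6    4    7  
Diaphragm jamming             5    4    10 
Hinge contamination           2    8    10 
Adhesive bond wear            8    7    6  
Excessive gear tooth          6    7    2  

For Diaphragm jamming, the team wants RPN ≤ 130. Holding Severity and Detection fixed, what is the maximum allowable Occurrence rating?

Diaphragm jamming: S=10, O=5, D=4 → current RPN = 200.
Fixed product = 40. Need 40 × O ≤ 130, so O ≤ 130/40 = 3.25.
Maximum integer Occurrence rating = 3 (gives RPN 120; O=4 would give 160 > 130).

3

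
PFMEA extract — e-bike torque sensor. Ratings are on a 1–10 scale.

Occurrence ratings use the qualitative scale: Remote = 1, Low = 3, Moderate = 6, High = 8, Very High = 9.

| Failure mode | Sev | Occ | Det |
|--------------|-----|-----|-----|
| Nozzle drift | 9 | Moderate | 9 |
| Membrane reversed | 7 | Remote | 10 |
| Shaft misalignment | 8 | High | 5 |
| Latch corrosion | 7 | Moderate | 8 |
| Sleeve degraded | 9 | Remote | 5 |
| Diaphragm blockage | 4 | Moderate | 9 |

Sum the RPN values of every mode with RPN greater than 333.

822

RPN = Severity × Occurrence × Detection:
  Nozzle drift: 9 × 6 × 9 = 486
  Membrane reversed: 7 × 1 × 10 = 70
  Shaft misalignment: 8 × 8 × 5 = 320
  Latch corrosion: 7 × 6 × 8 = 336
  Sleeve degraded: 9 × 1 × 5 = 45
  Diaphragm blockage: 4 × 6 × 9 = 216
RPN > 333: Nozzle drift (486), Latch corrosion (336).
Sum: 486 + 336 = 822.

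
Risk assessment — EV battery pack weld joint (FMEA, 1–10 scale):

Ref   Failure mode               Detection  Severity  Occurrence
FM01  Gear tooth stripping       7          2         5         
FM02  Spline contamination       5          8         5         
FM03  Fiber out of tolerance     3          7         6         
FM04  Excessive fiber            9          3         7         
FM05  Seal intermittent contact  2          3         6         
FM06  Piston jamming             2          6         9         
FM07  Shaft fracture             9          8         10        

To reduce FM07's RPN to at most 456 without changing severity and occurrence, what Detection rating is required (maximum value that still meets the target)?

FM07: S=8, O=10, D=9 → current RPN = 720.
Fixed product = 80. Need 80 × D ≤ 456, so D ≤ 456/80 = 5.70.
Maximum integer Detection rating = 5 (gives RPN 400; D=6 would give 480 > 456).

5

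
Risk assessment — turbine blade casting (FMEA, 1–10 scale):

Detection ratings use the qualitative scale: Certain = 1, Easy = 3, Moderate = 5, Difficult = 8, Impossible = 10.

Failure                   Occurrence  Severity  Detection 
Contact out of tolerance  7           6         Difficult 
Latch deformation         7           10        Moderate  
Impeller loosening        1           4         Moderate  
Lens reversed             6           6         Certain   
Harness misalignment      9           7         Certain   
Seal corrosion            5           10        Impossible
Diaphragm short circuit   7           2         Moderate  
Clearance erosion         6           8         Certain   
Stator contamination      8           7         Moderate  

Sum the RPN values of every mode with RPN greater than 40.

1647

RPN = Severity × Occurrence × Detection:
  Contact out of tolerance: 6 × 7 × 8 = 336
  Latch deformation: 10 × 7 × 5 = 350
  Impeller loosening: 4 × 1 × 5 = 20
  Lens reversed: 6 × 6 × 1 = 36
  Harness misalignment: 7 × 9 × 1 = 63
  Seal corrosion: 10 × 5 × 10 = 500
  Diaphragm short circuit: 2 × 7 × 5 = 70
  Clearance erosion: 8 × 6 × 1 = 48
  Stator contamination: 7 × 8 × 5 = 280
RPN > 40: Contact out of tolerance (336), Latch deformation (350), Harness misalignment (63), Seal corrosion (500), Diaphragm short circuit (70), Clearance erosion (48), Stator contamination (280).
Sum: 336 + 350 + 63 + 500 + 70 + 48 + 280 = 1647.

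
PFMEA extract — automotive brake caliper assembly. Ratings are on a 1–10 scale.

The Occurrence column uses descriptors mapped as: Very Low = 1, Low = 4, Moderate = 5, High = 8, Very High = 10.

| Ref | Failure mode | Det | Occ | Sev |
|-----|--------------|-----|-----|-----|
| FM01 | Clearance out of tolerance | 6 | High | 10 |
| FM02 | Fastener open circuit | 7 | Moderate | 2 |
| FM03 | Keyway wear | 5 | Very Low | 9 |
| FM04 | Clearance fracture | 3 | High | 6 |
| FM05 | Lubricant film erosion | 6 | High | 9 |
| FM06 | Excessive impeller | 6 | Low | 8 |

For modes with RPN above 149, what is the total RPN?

RPN = Severity × Occurrence × Detection:
  FM01: 10 × 8 × 6 = 480
  FM02: 2 × 5 × 7 = 70
  FM03: 9 × 1 × 5 = 45
  FM04: 6 × 8 × 3 = 144
  FM05: 9 × 8 × 6 = 432
  FM06: 8 × 4 × 6 = 192
RPN > 149: FM01 (480), FM05 (432), FM06 (192).
Sum: 480 + 432 + 192 = 1104.

1104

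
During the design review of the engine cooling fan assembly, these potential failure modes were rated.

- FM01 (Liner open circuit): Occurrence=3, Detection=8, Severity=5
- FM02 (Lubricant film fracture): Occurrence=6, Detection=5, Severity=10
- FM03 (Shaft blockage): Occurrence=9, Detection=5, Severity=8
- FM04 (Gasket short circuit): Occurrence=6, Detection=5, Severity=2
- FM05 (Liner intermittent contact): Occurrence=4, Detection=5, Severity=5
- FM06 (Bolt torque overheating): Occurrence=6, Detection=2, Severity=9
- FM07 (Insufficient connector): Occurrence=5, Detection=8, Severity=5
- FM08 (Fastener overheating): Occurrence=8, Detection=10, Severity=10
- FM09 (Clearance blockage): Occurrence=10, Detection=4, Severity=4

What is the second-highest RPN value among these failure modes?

360

RPN = Severity × Occurrence × Detection:
  FM01: 5 × 3 × 8 = 120
  FM02: 10 × 6 × 5 = 300
  FM03: 8 × 9 × 5 = 360
  FM04: 2 × 6 × 5 = 60
  FM05: 5 × 4 × 5 = 100
  FM06: 9 × 6 × 2 = 108
  FM07: 5 × 5 × 8 = 200
  FM08: 10 × 8 × 10 = 800
  FM09: 4 × 10 × 4 = 160
Sorted descending: 800, 360, 300, 200, 160, 120, 108, 100, 60.
The second-highest RPN is 360 (FM03).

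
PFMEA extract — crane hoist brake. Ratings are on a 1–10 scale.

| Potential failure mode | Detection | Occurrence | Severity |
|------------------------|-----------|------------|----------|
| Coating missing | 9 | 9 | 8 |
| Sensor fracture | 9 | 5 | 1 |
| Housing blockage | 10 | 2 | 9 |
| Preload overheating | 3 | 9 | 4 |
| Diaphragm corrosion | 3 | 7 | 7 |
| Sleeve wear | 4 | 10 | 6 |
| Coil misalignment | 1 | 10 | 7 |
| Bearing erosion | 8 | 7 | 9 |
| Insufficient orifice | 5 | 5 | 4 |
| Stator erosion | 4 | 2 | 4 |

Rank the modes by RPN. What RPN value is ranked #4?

RPN = Severity × Occurrence × Detection:
  Coating missing: 8 × 9 × 9 = 648
  Sensor fracture: 1 × 5 × 9 = 45
  Housing blockage: 9 × 2 × 10 = 180
  Preload overheating: 4 × 9 × 3 = 108
  Diaphragm corrosion: 7 × 7 × 3 = 147
  Sleeve wear: 6 × 10 × 4 = 240
  Coil misalignment: 7 × 10 × 1 = 70
  Bearing erosion: 9 × 7 × 8 = 504
  Insufficient orifice: 4 × 5 × 5 = 100
  Stator erosion: 4 × 2 × 4 = 32
Sorted descending: 648, 504, 240, 180, 147, 108, 100, 70, 45, 32.
The fourth-highest RPN is 180 (Housing blockage).

180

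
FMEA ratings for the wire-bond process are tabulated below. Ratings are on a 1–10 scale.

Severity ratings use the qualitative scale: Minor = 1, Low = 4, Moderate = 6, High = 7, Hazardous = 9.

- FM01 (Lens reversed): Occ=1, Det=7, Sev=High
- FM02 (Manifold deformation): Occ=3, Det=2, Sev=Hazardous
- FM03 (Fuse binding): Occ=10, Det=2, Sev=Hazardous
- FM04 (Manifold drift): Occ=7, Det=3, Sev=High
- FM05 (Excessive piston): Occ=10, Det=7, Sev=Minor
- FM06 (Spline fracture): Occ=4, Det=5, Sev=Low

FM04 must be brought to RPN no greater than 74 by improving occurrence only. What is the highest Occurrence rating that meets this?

FM04: S=7, O=7, D=3 → current RPN = 147.
Fixed product = 21. Need 21 × O ≤ 74, so O ≤ 74/21 = 3.52.
Maximum integer Occurrence rating = 3 (gives RPN 63; O=4 would give 84 > 74).

3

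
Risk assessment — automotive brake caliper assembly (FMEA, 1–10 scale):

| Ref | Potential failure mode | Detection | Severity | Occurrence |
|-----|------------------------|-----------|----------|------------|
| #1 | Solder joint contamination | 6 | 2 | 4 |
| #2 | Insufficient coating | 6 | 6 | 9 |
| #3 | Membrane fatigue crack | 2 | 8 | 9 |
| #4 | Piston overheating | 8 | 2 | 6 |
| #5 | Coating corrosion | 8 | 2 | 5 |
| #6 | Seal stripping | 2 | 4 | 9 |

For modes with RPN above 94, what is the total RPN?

564

RPN = Severity × Occurrence × Detection:
  #1: 2 × 4 × 6 = 48
  #2: 6 × 9 × 6 = 324
  #3: 8 × 9 × 2 = 144
  #4: 2 × 6 × 8 = 96
  #5: 2 × 5 × 8 = 80
  #6: 4 × 9 × 2 = 72
RPN > 94: #2 (324), #3 (144), #4 (96).
Sum: 324 + 144 + 96 = 564.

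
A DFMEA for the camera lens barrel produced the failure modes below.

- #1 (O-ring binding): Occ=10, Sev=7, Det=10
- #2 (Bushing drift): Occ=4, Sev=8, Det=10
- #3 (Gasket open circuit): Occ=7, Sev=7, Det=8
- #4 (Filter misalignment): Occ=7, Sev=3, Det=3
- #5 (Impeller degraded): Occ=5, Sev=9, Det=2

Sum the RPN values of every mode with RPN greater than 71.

1502

RPN = Severity × Occurrence × Detection:
  #1: 7 × 10 × 10 = 700
  #2: 8 × 4 × 10 = 320
  #3: 7 × 7 × 8 = 392
  #4: 3 × 7 × 3 = 63
  #5: 9 × 5 × 2 = 90
RPN > 71: #1 (700), #2 (320), #3 (392), #5 (90).
Sum: 700 + 320 + 392 + 90 = 1502.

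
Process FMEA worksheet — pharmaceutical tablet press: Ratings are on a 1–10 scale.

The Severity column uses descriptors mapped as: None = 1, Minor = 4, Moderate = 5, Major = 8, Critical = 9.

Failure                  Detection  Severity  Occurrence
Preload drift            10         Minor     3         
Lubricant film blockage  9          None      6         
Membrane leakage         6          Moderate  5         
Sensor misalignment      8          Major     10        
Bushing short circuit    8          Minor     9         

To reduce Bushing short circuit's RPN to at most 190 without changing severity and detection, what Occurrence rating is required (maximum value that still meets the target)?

Bushing short circuit: S=4, O=9, D=8 → current RPN = 288.
Fixed product = 32. Need 32 × O ≤ 190, so O ≤ 190/32 = 5.94.
Maximum integer Occurrence rating = 5 (gives RPN 160; O=6 would give 192 > 190).

5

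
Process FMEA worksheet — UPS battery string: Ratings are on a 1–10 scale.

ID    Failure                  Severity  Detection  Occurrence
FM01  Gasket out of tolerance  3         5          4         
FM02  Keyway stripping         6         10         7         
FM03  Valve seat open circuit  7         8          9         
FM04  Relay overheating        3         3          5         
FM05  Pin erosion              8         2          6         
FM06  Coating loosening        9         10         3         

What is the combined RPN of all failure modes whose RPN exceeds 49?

1350

RPN = Severity × Occurrence × Detection:
  FM01: 3 × 4 × 5 = 60
  FM02: 6 × 7 × 10 = 420
  FM03: 7 × 9 × 8 = 504
  FM04: 3 × 5 × 3 = 45
  FM05: 8 × 6 × 2 = 96
  FM06: 9 × 3 × 10 = 270
RPN > 49: FM01 (60), FM02 (420), FM03 (504), FM05 (96), FM06 (270).
Sum: 60 + 420 + 504 + 96 + 270 = 1350.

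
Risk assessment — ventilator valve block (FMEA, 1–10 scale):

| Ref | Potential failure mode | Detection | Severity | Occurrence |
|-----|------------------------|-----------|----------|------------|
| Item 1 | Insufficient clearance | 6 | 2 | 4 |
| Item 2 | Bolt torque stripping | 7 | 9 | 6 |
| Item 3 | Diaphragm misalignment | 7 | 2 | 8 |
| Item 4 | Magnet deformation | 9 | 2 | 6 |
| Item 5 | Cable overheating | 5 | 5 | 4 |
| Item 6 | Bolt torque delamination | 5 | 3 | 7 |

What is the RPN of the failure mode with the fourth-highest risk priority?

105

RPN = Severity × Occurrence × Detection:
  Item 1: 2 × 4 × 6 = 48
  Item 2: 9 × 6 × 7 = 378
  Item 3: 2 × 8 × 7 = 112
  Item 4: 2 × 6 × 9 = 108
  Item 5: 5 × 4 × 5 = 100
  Item 6: 3 × 7 × 5 = 105
Sorted descending: 378, 112, 108, 105, 100, 48.
The fourth-highest RPN is 105 (Item 6).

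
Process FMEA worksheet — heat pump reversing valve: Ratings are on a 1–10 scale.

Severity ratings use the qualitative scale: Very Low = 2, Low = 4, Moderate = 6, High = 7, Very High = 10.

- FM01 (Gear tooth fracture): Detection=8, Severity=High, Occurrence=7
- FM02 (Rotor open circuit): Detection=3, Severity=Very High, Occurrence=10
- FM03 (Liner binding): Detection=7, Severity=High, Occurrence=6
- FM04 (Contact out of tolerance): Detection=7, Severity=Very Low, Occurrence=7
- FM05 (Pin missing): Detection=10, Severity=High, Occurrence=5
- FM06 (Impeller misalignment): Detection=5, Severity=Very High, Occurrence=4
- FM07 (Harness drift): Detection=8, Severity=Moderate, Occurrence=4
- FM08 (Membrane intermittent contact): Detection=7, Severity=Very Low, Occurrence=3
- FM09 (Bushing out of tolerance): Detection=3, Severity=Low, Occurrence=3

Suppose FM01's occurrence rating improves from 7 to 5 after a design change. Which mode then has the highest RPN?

FM05

RPN = Severity × Occurrence × Detection:
  FM01: 7 × 7 × 8 = 392
  FM02: 10 × 10 × 3 = 300
  FM03: 7 × 6 × 7 = 294
  FM04: 2 × 7 × 7 = 98
  FM05: 7 × 5 × 10 = 350
  FM06: 10 × 4 × 5 = 200
  FM07: 6 × 4 × 8 = 192
  FM08: 2 × 3 × 7 = 42
  FM09: 4 × 3 × 3 = 36
After action: FM01 → 7 × 5 × 8 = 280.
Revised RPNs: FM05=350, FM02=300, FM03=294, FM01=280, FM06=200, FM07=192, FM04=98, FM08=42, FM09=36.
Highest is now FM05 (350).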